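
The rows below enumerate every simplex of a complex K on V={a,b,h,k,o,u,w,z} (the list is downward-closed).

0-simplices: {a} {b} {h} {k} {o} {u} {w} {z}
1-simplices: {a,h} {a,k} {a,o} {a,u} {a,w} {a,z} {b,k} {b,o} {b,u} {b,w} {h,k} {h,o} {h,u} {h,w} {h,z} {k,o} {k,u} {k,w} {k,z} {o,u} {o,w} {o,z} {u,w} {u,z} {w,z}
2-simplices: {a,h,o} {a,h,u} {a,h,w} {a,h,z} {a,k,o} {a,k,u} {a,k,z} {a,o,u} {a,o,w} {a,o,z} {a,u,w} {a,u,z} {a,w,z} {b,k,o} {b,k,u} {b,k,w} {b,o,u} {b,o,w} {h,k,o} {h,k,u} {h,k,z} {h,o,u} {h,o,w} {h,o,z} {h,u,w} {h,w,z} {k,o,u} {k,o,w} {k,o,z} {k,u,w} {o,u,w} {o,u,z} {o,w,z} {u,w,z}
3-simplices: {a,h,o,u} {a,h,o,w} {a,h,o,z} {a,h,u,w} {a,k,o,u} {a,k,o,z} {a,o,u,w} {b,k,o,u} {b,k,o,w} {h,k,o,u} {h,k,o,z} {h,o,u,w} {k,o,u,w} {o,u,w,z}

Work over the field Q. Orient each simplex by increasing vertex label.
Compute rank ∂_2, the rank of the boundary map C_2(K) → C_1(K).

n_0=8 n_1=25 n_2=34 n_3=14  [Q]
∂1: piv[ah,ak,ao,au,aw,az,bk] rk=7  ker:bo,bu,bw,hk,ho,hu,hw,hz,ko,ku,kw,kz,ou,ow,oz,uw,uz,wz
∂2: piv[aho,ahu,ahw,ahz,ako,aku,akz,aou,aow,aoz,auw,auz,awz,bko,bku,bkw,bow,hko] rk=18  ker:bou,hku,hkz,hou,how,hoz,huw,hwz,kou,kow,koz,kuw,ouw,ouz,owz,uwz
∂3: piv[ahou,ahow,ahoz,ahuw,akou,akoz,aouw,bkou,bkow,hkou,hkoz,kouw,ouwz] rk=13  ker:houw
rk∂_2=18

rank∂_2=18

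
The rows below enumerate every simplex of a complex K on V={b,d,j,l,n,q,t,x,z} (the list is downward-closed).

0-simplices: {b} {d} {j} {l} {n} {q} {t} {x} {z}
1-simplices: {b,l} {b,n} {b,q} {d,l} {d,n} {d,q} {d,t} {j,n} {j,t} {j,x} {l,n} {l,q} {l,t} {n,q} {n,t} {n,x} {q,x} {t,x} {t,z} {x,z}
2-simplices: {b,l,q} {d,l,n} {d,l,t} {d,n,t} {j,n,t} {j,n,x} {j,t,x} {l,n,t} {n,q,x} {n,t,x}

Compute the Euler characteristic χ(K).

χ(K)=-1

n_0=9 n_1=20 n_2=10
χ=+9−20+10=-1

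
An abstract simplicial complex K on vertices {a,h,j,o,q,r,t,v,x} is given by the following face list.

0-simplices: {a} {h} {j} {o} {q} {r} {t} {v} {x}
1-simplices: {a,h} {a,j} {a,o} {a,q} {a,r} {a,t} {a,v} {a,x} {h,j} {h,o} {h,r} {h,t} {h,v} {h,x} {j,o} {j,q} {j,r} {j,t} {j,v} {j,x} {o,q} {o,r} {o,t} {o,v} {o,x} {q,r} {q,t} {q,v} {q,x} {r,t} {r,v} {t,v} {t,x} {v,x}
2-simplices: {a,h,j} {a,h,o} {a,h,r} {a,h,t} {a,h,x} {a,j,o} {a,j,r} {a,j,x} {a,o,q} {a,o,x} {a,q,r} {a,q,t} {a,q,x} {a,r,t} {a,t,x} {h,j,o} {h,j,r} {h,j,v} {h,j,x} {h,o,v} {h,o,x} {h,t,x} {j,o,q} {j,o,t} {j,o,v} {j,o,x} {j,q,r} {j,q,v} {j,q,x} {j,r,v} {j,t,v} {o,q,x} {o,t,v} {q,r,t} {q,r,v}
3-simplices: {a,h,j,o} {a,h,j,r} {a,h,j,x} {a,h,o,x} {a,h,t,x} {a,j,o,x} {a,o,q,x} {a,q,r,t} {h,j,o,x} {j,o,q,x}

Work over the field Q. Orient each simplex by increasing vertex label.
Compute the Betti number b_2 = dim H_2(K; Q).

b_2=4

n_0=9 n_1=34 n_2=35 n_3=10  [Q]
∂1: piv[ah,aj,ao,aq,ar,at,av,ax] rk=8  ker:hj,ho,hr,ht,hv,hx,jo,jq,jr,jt,jv,jx,oq,or,ot,ov,ox,qr,qt,qv,qx,rt,rv,tv,tx,vx
∂2: piv[ahj,aho,ahr,aht,ahx,ajo,ajr,ajx,aoq,aox,aqr,aqt,aqx,art,atx,hjv,hov,joq,jot,jqv,jrv,jtv] rk=22  ker:hjo,hjr,hjx,hox,htx,jov,jox,jqr,jqx,oqx,otv,qrt,qrv
∂3: piv[ahjo,ahjr,ahjx,ahox,ahtx,ajox,aoqx,aqrt,joqx] rk=9  ker:hjox
b_2=(35−22)−9=4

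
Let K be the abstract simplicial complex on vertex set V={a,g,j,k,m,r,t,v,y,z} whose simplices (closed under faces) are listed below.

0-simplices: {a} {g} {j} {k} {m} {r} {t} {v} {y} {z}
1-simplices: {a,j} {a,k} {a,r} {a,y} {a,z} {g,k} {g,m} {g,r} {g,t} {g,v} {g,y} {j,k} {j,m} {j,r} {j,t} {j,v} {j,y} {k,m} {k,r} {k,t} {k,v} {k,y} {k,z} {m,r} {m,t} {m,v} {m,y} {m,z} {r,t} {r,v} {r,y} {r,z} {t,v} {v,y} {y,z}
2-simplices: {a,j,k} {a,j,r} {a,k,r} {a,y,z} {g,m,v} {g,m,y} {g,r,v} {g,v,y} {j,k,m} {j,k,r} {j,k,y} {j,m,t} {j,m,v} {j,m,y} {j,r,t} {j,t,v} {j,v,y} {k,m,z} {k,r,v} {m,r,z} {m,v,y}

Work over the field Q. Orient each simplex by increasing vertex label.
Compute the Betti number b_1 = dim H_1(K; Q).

n_0=10 n_1=35 n_2=21  [Q]
∂1: piv[aj,ak,ar,ay,az,gk,gm,gt,gv] rk=9  ker:gr,gy,jk,jm,jr,jt,jv,jy,km,kr,kt,kv,ky,kz,mr,mt,mv,my,mz,rt,rv,ry,rz,tv,vy,yz
∂2: piv[ajk,ajr,akr,ayz,gmv,gmy,grv,gvy,jkm,jky,jmt,jmv,jmy,jrt,jtv,kmz,krv,mrz] rk=18  ker:jkr,jvy,mvy
b_1=(35−9)−18=8

b_1=8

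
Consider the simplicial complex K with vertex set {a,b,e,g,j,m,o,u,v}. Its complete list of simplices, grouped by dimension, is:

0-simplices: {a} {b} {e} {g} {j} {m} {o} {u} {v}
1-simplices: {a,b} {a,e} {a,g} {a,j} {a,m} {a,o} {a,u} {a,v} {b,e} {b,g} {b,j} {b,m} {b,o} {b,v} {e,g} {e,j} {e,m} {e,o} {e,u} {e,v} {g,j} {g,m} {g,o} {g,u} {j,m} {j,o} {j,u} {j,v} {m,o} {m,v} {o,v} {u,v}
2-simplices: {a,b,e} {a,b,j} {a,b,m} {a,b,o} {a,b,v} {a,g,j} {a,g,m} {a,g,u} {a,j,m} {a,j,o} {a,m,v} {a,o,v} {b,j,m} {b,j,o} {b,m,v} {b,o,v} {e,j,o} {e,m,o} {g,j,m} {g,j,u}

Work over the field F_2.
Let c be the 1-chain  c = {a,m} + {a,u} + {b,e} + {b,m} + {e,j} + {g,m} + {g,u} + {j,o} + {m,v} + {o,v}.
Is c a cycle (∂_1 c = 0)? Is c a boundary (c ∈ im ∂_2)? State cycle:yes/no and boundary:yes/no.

cycle:yes boundary:no

n_0=9 n_1=32 n_2=20  [Z2]
∂1: piv[ab,ae,ag,aj,am,ao,au,av] rk=8  ker:be,bg,bj,bm,bo,bv,eg,ej,em,eo,eu,ev,gj,gm,go,gu,jm,jo,ju,jv,mo,mv,ov,uv
∂2: piv[abe,abj,abm,abo,abv,agj,agm,agu,ajm,ajo,amv,aov,ejo,emo,gju] rk=15  ker:bjm,bjo,bmv,bov,gjm
∂1c = 0
c vs im∂2: residual ≠ 0 ⇒ not boundary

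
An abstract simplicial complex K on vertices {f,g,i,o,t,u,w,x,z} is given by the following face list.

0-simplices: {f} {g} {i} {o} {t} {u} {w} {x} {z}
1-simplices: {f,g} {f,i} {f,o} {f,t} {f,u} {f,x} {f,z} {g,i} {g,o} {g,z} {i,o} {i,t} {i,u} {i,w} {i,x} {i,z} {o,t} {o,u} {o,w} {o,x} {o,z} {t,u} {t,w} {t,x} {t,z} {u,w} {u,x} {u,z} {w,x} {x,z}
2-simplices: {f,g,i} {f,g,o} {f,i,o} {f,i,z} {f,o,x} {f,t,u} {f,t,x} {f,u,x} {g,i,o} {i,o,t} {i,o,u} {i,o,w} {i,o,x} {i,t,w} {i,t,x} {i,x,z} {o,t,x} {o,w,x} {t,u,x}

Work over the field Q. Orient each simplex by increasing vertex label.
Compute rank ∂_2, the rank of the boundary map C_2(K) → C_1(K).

n_0=9 n_1=30 n_2=19  [Q]
∂1: piv[fg,fi,fo,ft,fu,fx,fz,iw] rk=8  ker:gi,go,gz,io,it,iu,ix,iz,ot,ou,ow,ox,oz,tu,tw,tx,tz,uw,ux,uz,wx,xz
∂2: piv[fgi,fgo,fio,fiz,fox,ftu,ftx,fux,iot,iou,iow,iox,itw,itx,ixz,owx] rk=16  ker:gio,otx,tux
rk∂_2=16

rank∂_2=16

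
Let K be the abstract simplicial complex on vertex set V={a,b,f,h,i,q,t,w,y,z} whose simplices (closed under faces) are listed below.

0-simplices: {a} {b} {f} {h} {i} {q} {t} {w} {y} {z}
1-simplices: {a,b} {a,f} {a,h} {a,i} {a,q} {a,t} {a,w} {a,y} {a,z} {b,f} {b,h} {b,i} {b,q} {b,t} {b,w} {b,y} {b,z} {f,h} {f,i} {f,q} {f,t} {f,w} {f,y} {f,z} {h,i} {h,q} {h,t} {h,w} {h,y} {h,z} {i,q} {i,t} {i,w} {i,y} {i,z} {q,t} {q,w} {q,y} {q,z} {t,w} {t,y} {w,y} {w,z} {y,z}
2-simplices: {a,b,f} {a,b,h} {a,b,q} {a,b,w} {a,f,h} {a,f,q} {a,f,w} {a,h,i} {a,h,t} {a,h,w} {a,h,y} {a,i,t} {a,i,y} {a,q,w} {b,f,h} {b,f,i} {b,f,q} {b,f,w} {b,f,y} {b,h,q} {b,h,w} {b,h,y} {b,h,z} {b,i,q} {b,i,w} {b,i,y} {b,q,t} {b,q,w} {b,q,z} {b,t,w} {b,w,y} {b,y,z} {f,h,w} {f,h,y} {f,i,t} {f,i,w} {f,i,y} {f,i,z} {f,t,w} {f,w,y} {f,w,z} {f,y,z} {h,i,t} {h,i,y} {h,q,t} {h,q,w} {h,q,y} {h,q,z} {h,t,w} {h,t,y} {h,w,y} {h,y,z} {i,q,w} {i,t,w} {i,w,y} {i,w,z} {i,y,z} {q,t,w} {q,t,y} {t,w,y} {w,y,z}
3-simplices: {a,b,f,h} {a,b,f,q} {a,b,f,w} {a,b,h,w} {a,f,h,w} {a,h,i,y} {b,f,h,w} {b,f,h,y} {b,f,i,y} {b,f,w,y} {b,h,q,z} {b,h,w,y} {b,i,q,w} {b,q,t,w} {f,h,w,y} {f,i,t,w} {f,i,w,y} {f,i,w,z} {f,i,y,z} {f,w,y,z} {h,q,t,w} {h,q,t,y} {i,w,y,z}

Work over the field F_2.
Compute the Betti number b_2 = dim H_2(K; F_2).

b_2=7

n_0=10 n_1=44 n_2=61 n_3=23  [Z2]
∂1: piv[ab,af,ah,ai,aq,at,aw,ay,az] rk=9  ker:bf,bh,bi,bq,bt,bw,by,bz,fh,fi,fq,ft,fw,fy,fz,hi,hq,ht,hw,hy,hz,iq,it,iw,iy,iz,qt,qw,qy,qz,tw,ty,wy,wz,yz
∂2: piv[abf,abh,abq,abw,afh,afq,afw,ahi,aht,ahw,ahy,ait,aiy,aqw,bfi,bfy,bhq,bhy,bhz,biq,biw,biy,bqt,bqz,btw,bwy,byz,fit,fiz,ftw,fwz,fyz,hqy,hty] rk=34  ker:bfh,bfq,bfw,bhw,bqw,fhw,fhy,fiw,fiy,fwy,hit,hiy,hqt,hqw,hqz,htw,hwy,hyz,iqw,itw,iwy,iwz,iyz,qtw,qty,twy,wyz
∂3: piv[abfh,abfq,abfw,abhw,afhw,ahiy,bfhy,bfiy,bfwy,bhqz,bhwy,biqw,bqtw,fitw,fiwy,fiwz,fiyz,fwyz,hqtw,hqty] rk=20  ker:bfhw,fhwy,iwyz
b_2=(61−34)−20=7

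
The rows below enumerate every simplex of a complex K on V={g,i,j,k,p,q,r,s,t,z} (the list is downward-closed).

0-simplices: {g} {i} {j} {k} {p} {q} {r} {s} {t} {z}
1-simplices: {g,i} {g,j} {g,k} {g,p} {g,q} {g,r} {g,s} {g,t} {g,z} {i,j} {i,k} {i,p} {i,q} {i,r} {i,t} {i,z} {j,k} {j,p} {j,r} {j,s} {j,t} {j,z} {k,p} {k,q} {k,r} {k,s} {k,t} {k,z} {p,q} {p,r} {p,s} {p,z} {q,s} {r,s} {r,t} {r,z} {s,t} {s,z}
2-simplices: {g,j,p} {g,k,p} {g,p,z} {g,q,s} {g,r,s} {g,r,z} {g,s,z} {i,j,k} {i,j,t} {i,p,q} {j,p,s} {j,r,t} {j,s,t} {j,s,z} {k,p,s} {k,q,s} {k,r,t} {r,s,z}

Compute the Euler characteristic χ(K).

χ(K)=-10

n_0=10 n_1=38 n_2=18
χ=+10−38+18=-10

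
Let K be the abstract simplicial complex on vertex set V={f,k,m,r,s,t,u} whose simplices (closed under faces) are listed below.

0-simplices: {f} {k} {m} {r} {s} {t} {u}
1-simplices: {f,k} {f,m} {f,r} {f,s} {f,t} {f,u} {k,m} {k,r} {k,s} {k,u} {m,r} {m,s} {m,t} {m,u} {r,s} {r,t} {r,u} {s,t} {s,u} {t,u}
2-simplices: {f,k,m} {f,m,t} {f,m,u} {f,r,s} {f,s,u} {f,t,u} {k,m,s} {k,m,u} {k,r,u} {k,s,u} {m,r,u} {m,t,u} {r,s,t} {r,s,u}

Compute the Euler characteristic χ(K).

χ(K)=1

n_0=7 n_1=20 n_2=14
χ=+7−20+14=1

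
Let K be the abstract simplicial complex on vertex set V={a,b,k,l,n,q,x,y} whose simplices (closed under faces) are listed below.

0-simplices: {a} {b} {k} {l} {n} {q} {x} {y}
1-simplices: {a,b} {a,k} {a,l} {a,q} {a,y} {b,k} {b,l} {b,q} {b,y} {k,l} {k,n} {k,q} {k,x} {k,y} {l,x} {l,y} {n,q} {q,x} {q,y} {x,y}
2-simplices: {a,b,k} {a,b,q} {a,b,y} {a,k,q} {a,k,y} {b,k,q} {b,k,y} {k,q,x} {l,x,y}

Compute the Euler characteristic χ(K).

n_0=8 n_1=20 n_2=9
χ=+8−20+9=-3

χ(K)=-3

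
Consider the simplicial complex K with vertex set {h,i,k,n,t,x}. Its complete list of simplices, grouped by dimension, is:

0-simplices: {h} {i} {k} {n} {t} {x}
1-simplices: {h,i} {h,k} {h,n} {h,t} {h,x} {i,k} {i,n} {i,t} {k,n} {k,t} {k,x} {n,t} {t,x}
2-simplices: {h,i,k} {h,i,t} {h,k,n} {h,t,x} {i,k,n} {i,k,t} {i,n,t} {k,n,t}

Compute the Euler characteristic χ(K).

n_0=6 n_1=13 n_2=8
χ=+6−13+8=1

χ(K)=1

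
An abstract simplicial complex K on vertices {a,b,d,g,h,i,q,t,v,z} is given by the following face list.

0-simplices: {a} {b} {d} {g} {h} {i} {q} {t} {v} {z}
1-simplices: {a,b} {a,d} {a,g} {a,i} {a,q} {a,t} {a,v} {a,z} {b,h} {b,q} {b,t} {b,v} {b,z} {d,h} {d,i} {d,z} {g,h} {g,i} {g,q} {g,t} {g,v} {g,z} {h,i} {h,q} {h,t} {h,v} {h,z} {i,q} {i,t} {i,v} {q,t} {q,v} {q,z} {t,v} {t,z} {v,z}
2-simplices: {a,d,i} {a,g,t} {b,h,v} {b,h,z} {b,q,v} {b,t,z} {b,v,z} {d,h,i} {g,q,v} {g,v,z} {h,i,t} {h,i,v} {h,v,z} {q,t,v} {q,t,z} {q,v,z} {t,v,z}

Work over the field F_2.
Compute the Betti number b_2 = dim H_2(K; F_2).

b_2=2

n_0=10 n_1=36 n_2=17  [Z2]
∂1: piv[ab,ad,ag,ai,aq,at,av,az,bh] rk=9  ker:bq,bt,bv,bz,dh,di,dz,gh,gi,gq,gt,gv,gz,hi,hq,ht,hv,hz,iq,it,iv,qt,qv,qz,tv,tz,vz
∂2: piv[adi,agt,bhv,bhz,bqv,btz,bvz,dhi,gqv,gvz,hit,hiv,qtv,qtz,qvz] rk=15  ker:hvz,tvz
b_2=(17−15)−0=2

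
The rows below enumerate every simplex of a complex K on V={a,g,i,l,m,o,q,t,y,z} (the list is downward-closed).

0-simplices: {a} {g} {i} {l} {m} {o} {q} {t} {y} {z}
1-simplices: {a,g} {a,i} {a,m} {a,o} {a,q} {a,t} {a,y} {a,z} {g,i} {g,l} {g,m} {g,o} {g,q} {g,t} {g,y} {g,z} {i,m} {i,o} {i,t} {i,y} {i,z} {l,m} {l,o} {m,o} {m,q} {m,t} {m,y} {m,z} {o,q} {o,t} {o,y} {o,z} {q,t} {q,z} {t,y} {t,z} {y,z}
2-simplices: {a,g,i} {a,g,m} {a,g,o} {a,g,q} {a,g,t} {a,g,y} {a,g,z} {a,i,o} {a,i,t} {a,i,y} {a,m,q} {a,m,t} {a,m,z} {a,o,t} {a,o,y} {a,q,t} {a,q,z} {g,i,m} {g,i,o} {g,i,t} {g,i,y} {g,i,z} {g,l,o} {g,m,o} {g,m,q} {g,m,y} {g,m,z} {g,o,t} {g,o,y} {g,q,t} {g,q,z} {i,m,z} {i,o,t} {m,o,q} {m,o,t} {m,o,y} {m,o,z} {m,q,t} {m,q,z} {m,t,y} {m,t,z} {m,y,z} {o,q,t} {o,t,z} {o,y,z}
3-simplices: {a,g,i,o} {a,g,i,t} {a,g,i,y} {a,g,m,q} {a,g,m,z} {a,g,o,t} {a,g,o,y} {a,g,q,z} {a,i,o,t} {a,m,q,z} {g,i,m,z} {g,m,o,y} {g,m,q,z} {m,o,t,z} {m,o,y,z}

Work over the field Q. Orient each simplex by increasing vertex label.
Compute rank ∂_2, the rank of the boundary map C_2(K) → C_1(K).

rank∂_2=27

n_0=10 n_1=37 n_2=45 n_3=15  [Q]
∂1: piv[ag,ai,am,ao,aq,at,ay,az,gl] rk=9  ker:gi,gm,go,gq,gt,gy,gz,im,io,it,iy,iz,lm,lo,mo,mq,mt,my,mz,oq,ot,oy,oz,qt,qz,ty,tz,yz
∂2: piv[agi,agm,ago,agq,agt,agy,agz,aio,ait,aiy,amq,amt,amz,aot,aoy,aqt,aqz,gim,giz,glo,gmo,gmy,moq,moz,mty,mtz,myz] rk=27  ker:gio,git,giy,gmq,gmz,got,goy,gqt,gqz,imz,iot,mot,moy,mqt,mqz,oqt,otz,oyz
∂3: piv[agio,agit,agiy,agmq,agmz,agot,agoy,agqz,aiot,amqz,gimz,gmoy,motz,moyz] rk=14  ker:gmqz
rk∂_2=27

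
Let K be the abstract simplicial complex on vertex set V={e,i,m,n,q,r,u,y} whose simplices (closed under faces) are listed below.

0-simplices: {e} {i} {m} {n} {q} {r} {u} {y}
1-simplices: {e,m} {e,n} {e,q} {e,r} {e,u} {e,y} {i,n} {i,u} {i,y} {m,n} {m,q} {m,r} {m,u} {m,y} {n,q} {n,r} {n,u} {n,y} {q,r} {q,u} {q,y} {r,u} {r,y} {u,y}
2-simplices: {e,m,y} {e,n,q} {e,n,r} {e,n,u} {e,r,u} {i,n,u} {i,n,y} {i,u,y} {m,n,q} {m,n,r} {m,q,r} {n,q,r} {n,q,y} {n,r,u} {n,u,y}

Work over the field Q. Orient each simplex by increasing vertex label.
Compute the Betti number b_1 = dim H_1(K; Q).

n_0=8 n_1=24 n_2=15  [Q]
∂1: piv[em,en,eq,er,eu,ey,in] rk=7  ker:iu,iy,mn,mq,mr,mu,my,nq,nr,nu,ny,qr,qu,qy,ru,ry,uy
∂2: piv[emy,enq,enr,enu,eru,inu,iny,iuy,mnq,mnr,mqr,nqy] rk=12  ker:nqr,nru,nuy
b_1=(24−7)−12=5

b_1=5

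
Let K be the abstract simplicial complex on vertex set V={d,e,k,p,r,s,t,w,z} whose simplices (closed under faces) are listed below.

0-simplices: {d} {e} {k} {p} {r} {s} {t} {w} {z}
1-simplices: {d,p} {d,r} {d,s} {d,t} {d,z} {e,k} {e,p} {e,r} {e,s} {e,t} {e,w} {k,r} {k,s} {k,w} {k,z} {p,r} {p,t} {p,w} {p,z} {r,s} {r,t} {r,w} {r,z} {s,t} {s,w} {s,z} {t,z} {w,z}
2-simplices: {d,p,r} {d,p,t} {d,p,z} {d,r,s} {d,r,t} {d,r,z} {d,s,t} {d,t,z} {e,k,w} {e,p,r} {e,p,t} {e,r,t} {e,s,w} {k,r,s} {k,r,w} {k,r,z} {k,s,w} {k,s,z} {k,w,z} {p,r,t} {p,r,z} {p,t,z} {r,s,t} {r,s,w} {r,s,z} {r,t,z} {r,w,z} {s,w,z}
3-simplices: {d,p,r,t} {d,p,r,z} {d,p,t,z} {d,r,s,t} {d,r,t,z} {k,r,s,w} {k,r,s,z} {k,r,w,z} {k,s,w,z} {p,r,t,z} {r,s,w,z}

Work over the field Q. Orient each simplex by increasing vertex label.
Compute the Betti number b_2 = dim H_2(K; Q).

b_2=1

n_0=9 n_1=28 n_2=28 n_3=11  [Q]
∂1: piv[dp,dr,ds,dt,dz,ek,ep,ew] rk=8  ker:er,es,et,kr,ks,kw,kz,pr,pt,pw,pz,rs,rt,rw,rz,st,sw,sz,tz,wz
∂2: piv[dpr,dpt,dpz,drs,drt,drz,dst,dtz,ekw,epr,ept,esw,krs,krw,krz,ksw,ksz,kwz] rk=18  ker:ert,prt,prz,ptz,rst,rsw,rsz,rtz,rwz,swz
∂3: piv[dprt,dprz,dptz,drst,drtz,krsw,krsz,krwz,kswz] rk=9  ker:prtz,rswz
b_2=(28−18)−9=1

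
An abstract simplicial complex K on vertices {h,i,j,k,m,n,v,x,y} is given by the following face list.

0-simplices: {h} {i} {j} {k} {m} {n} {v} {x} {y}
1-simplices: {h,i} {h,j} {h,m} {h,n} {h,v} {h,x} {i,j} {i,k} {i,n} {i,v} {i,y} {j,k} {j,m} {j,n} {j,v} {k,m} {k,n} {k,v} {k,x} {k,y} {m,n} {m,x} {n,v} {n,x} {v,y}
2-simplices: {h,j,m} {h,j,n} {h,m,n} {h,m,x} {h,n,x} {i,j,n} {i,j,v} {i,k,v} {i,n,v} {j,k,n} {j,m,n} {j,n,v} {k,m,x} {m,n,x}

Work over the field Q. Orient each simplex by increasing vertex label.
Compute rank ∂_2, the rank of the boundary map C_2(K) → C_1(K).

n_0=9 n_1=25 n_2=14  [Q]
∂1: piv[hi,hj,hm,hn,hv,hx,ik,iy] rk=8  ker:ij,in,iv,jk,jm,jn,jv,km,kn,kv,kx,ky,mn,mx,nv,nx,vy
∂2: piv[hjm,hjn,hmn,hmx,hnx,ijn,ijv,ikv,inv,jkn,kmx] rk=11  ker:jmn,jnv,mnx
rk∂_2=11

rank∂_2=11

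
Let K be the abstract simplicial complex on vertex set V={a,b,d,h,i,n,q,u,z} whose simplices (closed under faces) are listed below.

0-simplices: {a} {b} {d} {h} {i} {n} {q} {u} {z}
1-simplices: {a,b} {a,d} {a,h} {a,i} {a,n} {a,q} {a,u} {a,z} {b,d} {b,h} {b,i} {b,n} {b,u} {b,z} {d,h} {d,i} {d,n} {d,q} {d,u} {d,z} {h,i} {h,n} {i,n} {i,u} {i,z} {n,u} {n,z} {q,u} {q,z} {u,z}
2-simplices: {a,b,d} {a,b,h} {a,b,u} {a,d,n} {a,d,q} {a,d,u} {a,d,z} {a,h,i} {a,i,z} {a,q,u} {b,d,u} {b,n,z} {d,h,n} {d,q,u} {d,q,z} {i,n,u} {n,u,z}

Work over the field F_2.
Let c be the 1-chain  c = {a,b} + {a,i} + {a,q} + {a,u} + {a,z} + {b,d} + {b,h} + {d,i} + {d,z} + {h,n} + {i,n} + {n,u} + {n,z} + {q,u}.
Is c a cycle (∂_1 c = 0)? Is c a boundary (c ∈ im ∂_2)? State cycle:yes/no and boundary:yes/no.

n_0=9 n_1=30 n_2=17  [Z2]
∂1: piv[ab,ad,ah,ai,an,aq,au,az] rk=8  ker:bd,bh,bi,bn,bu,bz,dh,di,dn,dq,du,dz,hi,hn,in,iu,iz,nu,nz,qu,qz,uz
∂2: piv[abd,abh,abu,adn,adq,adu,adz,ahi,aiz,aqu,bnz,dhn,dqz,inu,nuz] rk=15  ker:bdu,dqu
∂1c = {a} + {b} + {d} + {i} + {u} + {z}

cycle:no boundary:no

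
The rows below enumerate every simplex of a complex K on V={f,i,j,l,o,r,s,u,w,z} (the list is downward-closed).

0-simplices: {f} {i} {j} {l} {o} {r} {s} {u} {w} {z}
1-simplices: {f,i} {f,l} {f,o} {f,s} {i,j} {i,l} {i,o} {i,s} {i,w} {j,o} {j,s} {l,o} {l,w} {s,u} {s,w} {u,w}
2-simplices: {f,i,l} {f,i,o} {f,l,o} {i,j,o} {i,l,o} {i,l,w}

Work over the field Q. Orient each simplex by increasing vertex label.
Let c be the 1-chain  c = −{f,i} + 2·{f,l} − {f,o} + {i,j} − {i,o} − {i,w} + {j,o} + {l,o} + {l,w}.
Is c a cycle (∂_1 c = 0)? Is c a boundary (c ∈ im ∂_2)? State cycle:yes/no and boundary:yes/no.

n_0=10 n_1=16 n_2=6  [Q]
∂1: piv[fi,fl,fo,fs,ij,iw,su] rk=7  ker:il,io,is,jo,js,lo,lw,sw,uw
∂2: piv[fil,fio,flo,ijo,ilw] rk=5  ker:ilo
∂1c = 0
c vs im∂2: reduces to 0 ⇒ boundary

cycle:yes boundary:yes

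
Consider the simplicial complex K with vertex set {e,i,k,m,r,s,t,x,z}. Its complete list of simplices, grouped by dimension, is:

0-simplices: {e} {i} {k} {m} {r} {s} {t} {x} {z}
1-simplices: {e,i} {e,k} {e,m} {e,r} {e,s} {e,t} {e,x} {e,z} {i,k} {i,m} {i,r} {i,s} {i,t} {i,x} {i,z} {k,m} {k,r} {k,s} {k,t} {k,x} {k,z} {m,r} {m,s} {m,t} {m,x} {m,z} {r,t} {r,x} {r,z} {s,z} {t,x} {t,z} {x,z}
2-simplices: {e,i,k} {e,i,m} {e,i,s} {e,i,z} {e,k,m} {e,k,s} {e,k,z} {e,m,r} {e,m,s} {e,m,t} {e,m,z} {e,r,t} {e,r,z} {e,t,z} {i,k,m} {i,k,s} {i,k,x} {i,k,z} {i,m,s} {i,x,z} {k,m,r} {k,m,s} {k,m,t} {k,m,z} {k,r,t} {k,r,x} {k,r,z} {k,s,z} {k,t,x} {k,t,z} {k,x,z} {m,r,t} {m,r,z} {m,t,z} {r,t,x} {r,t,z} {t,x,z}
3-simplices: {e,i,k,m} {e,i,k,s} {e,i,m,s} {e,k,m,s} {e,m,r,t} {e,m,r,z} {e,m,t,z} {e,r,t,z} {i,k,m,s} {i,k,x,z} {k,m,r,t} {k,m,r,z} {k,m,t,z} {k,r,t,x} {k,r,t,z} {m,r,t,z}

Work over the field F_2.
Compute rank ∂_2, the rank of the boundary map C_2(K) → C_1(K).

n_0=9 n_1=33 n_2=37 n_3=16  [Z2]
∂1: piv[ei,ek,em,er,es,et,ex,ez] rk=8  ker:ik,im,ir,is,it,ix,iz,km,kr,ks,kt,kx,kz,mr,ms,mt,mx,mz,rt,rx,rz,sz,tx,tz,xz
∂2: piv[eik,eim,eis,eiz,ekm,eks,ekz,emr,ems,emt,emz,ert,erz,etz,ikx,ixz,kmr,kmt,krx,ksz,ktx] rk=21  ker:ikm,iks,ikz,ims,kms,kmz,krt,krz,ktz,kxz,mrt,mrz,mtz,rtx,rtz,txz
∂3: piv[eikm,eiks,eims,ekms,emrt,emrz,emtz,ertz,ikxz,kmrt,kmrz,kmtz,krtx] rk=13  ker:ikms,krtz,mrtz
rk∂_2=21

rank∂_2=21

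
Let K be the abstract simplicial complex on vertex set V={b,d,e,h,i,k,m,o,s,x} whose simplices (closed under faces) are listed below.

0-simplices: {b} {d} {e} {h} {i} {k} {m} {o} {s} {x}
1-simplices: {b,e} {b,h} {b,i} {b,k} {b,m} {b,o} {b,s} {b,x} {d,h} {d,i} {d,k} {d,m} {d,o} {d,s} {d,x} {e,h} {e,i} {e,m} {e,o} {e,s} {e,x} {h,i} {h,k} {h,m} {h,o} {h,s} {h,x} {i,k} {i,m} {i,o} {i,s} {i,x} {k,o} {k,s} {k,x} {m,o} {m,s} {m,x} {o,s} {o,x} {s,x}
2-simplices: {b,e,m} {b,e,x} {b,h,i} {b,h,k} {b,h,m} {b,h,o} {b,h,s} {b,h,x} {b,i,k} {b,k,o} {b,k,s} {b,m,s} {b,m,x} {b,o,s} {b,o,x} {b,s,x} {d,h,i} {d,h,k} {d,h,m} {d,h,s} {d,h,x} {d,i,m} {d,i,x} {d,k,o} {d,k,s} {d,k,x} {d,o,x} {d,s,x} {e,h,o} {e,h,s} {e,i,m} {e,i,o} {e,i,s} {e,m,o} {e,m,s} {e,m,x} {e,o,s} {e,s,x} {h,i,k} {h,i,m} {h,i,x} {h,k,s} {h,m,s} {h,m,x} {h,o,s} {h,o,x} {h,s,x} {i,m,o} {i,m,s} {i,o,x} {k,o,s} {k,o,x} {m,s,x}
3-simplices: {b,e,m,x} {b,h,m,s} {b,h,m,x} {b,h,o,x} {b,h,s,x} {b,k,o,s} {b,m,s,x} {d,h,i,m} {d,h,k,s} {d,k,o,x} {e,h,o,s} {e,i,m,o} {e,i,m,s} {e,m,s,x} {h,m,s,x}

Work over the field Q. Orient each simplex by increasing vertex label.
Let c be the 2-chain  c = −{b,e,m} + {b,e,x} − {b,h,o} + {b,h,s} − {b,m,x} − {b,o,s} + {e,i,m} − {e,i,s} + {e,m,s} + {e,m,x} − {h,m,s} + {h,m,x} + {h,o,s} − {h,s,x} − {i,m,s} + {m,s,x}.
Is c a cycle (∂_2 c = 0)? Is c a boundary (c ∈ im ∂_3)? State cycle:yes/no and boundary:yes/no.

n_0=10 n_1=41 n_2=53 n_3=15  [Q]
∂1: piv[be,bh,bi,bk,bm,bo,bs,bx,dh] rk=9  ker:di,dk,dm,do,ds,dx,eh,ei,em,eo,es,ex,hi,hk,hm,ho,hs,hx,ik,im,io,is,ix,ko,ks,kx,mo,ms,mx,os,ox,sx
∂2: piv[bem,bex,bhi,bhk,bhm,bho,bhs,bhx,bik,bko,bks,bms,bmx,bos,box,bsx,dhi,dhk,dhm,dhs,dhx,dim,dix,dko,dkx,eho,ehs,eim,eio,eis,emo,ems] rk=32  ker:dks,dox,dsx,emx,eos,esx,hik,him,hix,hks,hms,hmx,hos,hox,hsx,imo,ims,iox,kos,kox,msx
∂3: piv[bemx,bhms,bhmx,bhox,bhsx,bkos,bmsx,dhim,dhks,dkox,ehos,eimo,eims,emsx] rk=14  ker:hmsx
∂2c = 0
c vs im∂3: residual ≠ 0 ⇒ not boundary

cycle:yes boundary:no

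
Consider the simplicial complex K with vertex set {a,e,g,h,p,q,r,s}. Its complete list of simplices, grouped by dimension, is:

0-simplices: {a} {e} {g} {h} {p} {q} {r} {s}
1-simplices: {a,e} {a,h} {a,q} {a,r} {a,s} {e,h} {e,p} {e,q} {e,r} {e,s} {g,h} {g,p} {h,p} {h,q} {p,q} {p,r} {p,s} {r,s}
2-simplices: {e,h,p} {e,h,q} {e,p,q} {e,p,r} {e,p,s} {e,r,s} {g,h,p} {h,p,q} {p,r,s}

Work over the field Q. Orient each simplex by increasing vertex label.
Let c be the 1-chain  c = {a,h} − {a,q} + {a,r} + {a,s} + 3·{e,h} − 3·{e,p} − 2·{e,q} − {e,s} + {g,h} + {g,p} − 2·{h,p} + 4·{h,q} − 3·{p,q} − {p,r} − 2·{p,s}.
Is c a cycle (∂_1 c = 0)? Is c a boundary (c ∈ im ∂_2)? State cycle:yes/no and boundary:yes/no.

n_0=8 n_1=18 n_2=9  [Q]
∂1: piv[ae,ah,aq,ar,as,ep,gh] rk=7  ker:eh,eq,er,es,gp,hp,hq,pq,pr,ps,rs
∂2: piv[ehp,ehq,epq,epr,eps,ers,ghp] rk=7  ker:hpq,prs
∂1c = −2·{a} + 3·{e} − 2·{g} + 3·{h} + 2·{p} − 2·{q} − 2·{s}

cycle:no boundary:no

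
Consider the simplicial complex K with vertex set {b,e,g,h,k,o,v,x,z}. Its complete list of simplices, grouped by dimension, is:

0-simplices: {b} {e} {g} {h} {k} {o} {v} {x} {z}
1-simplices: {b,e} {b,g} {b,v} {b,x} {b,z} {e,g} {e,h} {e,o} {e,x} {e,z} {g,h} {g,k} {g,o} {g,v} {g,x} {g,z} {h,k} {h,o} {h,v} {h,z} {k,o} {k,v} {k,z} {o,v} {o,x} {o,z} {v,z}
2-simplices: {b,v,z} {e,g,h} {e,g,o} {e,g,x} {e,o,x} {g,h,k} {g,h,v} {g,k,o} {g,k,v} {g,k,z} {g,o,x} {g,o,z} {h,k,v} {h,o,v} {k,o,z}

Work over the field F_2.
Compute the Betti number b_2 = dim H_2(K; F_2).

n_0=9 n_1=27 n_2=15  [Z2]
∂1: piv[be,bg,bv,bx,bz,eh,eo,gk] rk=8  ker:eg,ex,ez,gh,go,gv,gx,gz,hk,ho,hv,hz,ko,kv,kz,ov,ox,oz,vz
∂2: piv[bvz,egh,ego,egx,eox,ghk,ghv,gko,gkv,gkz,goz,hov] rk=12  ker:gox,hkv,koz
b_2=(15−12)−0=3

b_2=3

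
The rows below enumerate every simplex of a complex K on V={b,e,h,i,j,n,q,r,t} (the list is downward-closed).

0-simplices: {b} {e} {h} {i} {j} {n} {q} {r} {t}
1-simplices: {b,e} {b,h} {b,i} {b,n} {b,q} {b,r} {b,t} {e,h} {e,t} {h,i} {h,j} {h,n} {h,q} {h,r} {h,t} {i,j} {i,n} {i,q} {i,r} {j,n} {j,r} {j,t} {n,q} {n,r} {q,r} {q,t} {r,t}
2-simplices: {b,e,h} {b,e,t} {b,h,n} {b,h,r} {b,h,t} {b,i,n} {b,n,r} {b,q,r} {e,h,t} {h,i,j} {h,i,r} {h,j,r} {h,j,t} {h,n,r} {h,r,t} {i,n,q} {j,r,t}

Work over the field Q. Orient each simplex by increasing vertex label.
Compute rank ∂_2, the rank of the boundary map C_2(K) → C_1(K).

n_0=9 n_1=27 n_2=17  [Q]
∂1: piv[be,bh,bi,bn,bq,br,bt,hj] rk=8  ker:eh,et,hi,hn,hq,hr,ht,ij,in,iq,ir,jn,jr,jt,nq,nr,qr,qt,rt
∂2: piv[beh,bet,bhn,bhr,bht,bin,bnr,bqr,hij,hir,hjr,hjt,hrt,inq] rk=14  ker:eht,hnr,jrt
rk∂_2=14

rank∂_2=14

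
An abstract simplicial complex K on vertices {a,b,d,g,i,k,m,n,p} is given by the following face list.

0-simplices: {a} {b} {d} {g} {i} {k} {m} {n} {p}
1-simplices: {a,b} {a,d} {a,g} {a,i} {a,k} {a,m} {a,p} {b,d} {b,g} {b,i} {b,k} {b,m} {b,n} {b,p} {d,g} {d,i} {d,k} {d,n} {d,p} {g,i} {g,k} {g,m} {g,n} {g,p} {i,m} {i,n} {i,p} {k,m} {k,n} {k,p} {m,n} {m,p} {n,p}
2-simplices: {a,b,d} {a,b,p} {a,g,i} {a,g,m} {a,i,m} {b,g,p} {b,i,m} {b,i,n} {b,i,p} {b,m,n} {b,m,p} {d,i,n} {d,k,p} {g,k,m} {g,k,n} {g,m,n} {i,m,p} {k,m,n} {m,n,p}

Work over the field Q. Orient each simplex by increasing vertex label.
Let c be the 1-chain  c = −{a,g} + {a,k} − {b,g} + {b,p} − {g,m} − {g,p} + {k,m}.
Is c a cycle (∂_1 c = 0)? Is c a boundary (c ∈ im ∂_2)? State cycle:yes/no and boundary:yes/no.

cycle:yes boundary:no

n_0=9 n_1=33 n_2=19  [Q]
∂1: piv[ab,ad,ag,ai,ak,am,ap,bn] rk=8  ker:bd,bg,bi,bk,bm,bp,dg,di,dk,dn,dp,gi,gk,gm,gn,gp,im,in,ip,km,kn,kp,mn,mp,np
∂2: piv[abd,abp,agi,agm,aim,bgp,bim,bin,bip,bmn,bmp,din,dkp,gkm,gkn,gmn,mnp] rk=17  ker:imp,kmn
∂1c = 0
c vs im∂2: residual ≠ 0 ⇒ not boundary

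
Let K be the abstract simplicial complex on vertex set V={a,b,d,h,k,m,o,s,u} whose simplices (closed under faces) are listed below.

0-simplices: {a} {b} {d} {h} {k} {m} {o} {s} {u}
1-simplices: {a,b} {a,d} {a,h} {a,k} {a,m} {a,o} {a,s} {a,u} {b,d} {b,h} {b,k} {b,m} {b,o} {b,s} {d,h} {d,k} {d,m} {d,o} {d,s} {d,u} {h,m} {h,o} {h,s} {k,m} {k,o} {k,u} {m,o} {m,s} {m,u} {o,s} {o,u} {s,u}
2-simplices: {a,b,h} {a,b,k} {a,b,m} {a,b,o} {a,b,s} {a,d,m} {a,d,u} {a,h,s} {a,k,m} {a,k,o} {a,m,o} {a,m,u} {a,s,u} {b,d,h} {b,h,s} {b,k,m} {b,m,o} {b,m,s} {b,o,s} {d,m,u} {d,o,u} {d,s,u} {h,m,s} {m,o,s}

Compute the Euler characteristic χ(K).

χ(K)=1

n_0=9 n_1=32 n_2=24
χ=+9−32+24=1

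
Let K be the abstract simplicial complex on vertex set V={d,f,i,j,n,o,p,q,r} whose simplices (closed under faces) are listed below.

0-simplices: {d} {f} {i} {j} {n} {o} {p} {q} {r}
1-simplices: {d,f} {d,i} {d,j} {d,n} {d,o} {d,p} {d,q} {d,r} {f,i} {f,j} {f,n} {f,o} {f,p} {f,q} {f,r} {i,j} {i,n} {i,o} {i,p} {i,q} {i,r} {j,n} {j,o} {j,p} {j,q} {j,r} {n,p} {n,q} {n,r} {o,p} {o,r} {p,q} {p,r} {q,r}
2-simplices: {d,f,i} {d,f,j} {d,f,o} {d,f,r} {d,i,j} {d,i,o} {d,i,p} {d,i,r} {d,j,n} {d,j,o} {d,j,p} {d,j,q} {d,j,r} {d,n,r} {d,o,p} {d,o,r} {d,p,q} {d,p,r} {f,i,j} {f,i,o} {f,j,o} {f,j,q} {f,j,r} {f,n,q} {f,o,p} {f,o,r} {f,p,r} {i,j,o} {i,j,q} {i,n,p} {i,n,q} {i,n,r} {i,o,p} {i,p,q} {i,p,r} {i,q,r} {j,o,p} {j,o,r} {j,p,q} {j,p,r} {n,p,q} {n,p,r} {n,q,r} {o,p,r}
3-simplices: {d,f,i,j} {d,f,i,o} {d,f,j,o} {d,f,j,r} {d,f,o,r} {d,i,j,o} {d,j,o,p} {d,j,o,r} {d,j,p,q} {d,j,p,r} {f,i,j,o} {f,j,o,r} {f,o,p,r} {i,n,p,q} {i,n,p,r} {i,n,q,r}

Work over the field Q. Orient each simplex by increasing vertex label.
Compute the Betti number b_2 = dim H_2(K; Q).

n_0=9 n_1=34 n_2=44 n_3=16  [Q]
∂1: piv[df,di,dj,dn,do,dp,dq,dr] rk=8  ker:fi,fj,fn,fo,fp,fq,fr,ij,in,io,ip,iq,ir,jn,jo,jp,jq,jr,np,nq,nr,op,or,pq,pr,qr
∂2: piv[dfi,dfj,dfo,dfr,dij,dio,dip,dir,djn,djo,djp,djq,djr,dnr,dop,dor,dpq,dpr,fjq,fnq,fop,ijq,inp,inq,inr,iqr] rk=26  ker:fij,fio,fjo,fjr,for,fpr,ijo,iop,ipq,ipr,jop,jor,jpq,jpr,npq,npr,nqr,opr
∂3: piv[dfij,dfio,dfjo,dfjr,dfor,dijo,djop,djor,djpq,djpr,fopr,inpq,inpr,inqr] rk=14  ker:fijo,fjor
b_2=(44−26)−14=4

b_2=4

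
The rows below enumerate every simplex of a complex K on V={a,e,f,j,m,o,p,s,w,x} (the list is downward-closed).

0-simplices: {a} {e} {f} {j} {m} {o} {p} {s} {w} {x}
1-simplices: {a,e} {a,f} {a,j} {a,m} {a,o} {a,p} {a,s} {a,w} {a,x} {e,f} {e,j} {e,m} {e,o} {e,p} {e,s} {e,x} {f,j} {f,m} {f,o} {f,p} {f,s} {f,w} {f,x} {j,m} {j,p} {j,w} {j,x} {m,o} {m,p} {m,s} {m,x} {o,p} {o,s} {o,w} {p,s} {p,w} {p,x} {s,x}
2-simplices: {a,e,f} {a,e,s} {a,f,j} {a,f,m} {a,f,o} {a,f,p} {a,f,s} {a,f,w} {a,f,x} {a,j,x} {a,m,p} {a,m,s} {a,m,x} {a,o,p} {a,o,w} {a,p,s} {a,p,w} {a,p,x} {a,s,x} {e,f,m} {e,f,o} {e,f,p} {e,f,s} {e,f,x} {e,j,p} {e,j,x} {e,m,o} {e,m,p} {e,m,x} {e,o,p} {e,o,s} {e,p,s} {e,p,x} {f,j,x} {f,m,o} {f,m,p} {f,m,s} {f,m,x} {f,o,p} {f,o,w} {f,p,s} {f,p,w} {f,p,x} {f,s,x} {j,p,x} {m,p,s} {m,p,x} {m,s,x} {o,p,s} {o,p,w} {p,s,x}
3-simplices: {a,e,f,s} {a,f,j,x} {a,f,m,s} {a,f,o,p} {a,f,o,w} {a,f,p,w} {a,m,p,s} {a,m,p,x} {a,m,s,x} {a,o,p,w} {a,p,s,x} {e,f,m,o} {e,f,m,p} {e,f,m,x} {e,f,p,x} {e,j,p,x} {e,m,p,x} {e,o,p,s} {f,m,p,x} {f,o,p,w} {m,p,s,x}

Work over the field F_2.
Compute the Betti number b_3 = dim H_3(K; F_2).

b_3=3

n_0=10 n_1=38 n_2=51 n_3=21  [Z2]
∂1: piv[ae,af,aj,am,ao,ap,as,aw,ax] rk=9  ker:ef,ej,em,eo,ep,es,ex,fj,fm,fo,fp,fs,fw,fx,jm,jp,jw,jx,mo,mp,ms,mx,op,os,ow,ps,pw,px,sx
∂2: piv[aef,aes,afj,afm,afo,afp,afs,afw,afx,ajx,amp,ams,amx,aop,aow,aps,apw,apx,asx,efm,efo,efp,efx,ejp,ejx,emo,eos] rk=27  ker:efs,emp,emx,eop,eps,epx,fjx,fmo,fmp,fms,fmx,fop,fow,fps,fpw,fpx,fsx,jpx,mps,mpx,msx,ops,opw,psx
∂3: piv[aefs,afjx,afms,afop,afow,afpw,amps,ampx,amsx,aopw,apsx,efmo,efmp,efmx,efpx,ejpx,empx,eops] rk=18  ker:fmpx,fopw,mpsx
b_3=(21−18)−0=3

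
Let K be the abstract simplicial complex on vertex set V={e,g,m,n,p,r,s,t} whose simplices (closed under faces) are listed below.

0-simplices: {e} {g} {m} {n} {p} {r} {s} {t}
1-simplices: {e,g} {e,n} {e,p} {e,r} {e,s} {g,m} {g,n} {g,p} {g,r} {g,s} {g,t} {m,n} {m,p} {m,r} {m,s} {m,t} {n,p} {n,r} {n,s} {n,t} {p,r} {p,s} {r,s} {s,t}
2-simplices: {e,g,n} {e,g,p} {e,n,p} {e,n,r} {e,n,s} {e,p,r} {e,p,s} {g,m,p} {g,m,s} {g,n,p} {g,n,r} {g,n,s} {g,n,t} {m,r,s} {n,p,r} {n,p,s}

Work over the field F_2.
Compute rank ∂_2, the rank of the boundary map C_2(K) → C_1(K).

rank∂_2=13

n_0=8 n_1=24 n_2=16  [Z2]
∂1: piv[eg,en,ep,er,es,gm,gt] rk=7  ker:gn,gp,gr,gs,mn,mp,mr,ms,mt,np,nr,ns,nt,pr,ps,rs,st
∂2: piv[egn,egp,enp,enr,ens,epr,eps,gmp,gms,gnr,gns,gnt,mrs] rk=13  ker:gnp,npr,nps
rk∂_2=13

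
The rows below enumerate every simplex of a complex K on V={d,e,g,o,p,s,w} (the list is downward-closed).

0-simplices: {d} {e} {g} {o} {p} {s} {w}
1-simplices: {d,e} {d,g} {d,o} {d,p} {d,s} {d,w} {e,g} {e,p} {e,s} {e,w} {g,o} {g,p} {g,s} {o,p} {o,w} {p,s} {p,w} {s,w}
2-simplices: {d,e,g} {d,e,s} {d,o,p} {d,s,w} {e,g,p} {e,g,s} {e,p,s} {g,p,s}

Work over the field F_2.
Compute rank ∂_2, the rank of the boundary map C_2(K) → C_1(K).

rank∂_2=7

n_0=7 n_1=18 n_2=8  [Z2]
∂1: piv[de,dg,do,dp,ds,dw] rk=6  ker:eg,ep,es,ew,go,gp,gs,op,ow,ps,pw,sw
∂2: piv[deg,des,dop,dsw,egp,egs,eps] rk=7  ker:gps
rk∂_2=7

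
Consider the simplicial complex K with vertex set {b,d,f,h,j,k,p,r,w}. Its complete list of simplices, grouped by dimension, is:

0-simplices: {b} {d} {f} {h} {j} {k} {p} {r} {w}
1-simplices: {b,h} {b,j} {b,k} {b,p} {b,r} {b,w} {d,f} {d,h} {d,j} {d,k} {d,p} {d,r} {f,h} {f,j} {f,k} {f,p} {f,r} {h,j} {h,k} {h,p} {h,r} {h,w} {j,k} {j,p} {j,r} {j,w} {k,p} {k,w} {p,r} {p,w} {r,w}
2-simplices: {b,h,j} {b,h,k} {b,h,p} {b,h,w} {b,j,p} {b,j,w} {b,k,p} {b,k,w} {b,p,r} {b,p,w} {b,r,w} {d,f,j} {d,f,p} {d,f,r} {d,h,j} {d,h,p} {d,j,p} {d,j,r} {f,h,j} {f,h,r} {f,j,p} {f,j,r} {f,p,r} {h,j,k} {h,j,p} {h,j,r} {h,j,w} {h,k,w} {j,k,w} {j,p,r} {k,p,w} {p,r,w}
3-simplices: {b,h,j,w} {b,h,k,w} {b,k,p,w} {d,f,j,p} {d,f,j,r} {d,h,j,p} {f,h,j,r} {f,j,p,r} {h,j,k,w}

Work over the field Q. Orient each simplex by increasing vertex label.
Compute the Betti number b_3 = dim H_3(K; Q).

b_3=0

n_0=9 n_1=31 n_2=32 n_3=9  [Q]
∂1: piv[bh,bj,bk,bp,br,bw,df,dh] rk=8  ker:dj,dk,dp,dr,fh,fj,fk,fp,fr,hj,hk,hp,hr,hw,jk,jp,jr,jw,kp,kw,pr,pw,rw
∂2: piv[bhj,bhk,bhp,bhw,bjp,bjw,bkp,bkw,bpr,bpw,brw,dfj,dfp,dfr,dhj,dhp,djr,fhj,fhr,fpr,hjk] rk=21  ker:djp,fjp,fjr,hjp,hjr,hjw,hkw,jkw,jpr,kpw,prw
∂3: piv[bhjw,bhkw,bkpw,dfjp,dfjr,dhjp,fhjr,fjpr,hjkw] rk=9
b_3=(9−9)−0=0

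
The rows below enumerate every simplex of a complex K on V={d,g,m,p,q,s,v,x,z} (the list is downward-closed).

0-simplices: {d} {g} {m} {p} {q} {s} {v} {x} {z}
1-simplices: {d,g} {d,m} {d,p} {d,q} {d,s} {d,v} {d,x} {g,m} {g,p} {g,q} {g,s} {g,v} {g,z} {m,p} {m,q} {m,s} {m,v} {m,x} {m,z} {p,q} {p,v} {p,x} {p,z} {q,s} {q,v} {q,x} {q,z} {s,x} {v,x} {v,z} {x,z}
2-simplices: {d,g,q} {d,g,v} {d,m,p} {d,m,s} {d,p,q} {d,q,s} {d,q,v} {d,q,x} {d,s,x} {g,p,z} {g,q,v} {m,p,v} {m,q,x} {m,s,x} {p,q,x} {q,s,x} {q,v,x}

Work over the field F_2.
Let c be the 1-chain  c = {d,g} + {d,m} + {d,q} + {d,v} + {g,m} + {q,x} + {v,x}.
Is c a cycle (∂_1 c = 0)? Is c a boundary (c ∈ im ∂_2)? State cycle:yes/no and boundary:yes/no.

cycle:yes boundary:no

n_0=9 n_1=31 n_2=17  [Z2]
∂1: piv[dg,dm,dp,dq,ds,dv,dx,gz] rk=8  ker:gm,gp,gq,gs,gv,mp,mq,ms,mv,mx,mz,pq,pv,px,pz,qs,qv,qx,qz,sx,vx,vz,xz
∂2: piv[dgq,dgv,dmp,dms,dpq,dqs,dqv,dqx,dsx,gpz,mpv,mqx,msx,pqx,qvx] rk=15  ker:gqv,qsx
∂1c = 0
c vs im∂2: residual ≠ 0 ⇒ not boundary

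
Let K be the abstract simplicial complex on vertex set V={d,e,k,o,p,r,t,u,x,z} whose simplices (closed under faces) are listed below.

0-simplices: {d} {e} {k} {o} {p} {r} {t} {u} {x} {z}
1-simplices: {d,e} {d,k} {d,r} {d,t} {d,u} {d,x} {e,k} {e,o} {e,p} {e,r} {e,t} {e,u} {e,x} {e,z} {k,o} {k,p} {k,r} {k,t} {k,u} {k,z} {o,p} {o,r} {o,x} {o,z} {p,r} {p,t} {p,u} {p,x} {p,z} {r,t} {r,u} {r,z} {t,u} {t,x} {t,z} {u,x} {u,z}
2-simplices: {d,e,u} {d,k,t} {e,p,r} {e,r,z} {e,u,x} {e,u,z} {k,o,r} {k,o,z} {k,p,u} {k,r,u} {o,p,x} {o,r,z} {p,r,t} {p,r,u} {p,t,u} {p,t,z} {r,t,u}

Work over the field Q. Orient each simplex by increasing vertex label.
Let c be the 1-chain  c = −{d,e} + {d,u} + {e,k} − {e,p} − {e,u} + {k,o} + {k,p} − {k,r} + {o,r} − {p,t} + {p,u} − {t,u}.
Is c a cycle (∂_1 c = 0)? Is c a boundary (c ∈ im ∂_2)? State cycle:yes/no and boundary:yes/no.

cycle:yes boundary:no

n_0=10 n_1=37 n_2=17  [Q]
∂1: piv[de,dk,dr,dt,du,dx,eo,ep,ez] rk=9  ker:ek,er,et,eu,ex,ko,kp,kr,kt,ku,kz,op,or,ox,oz,pr,pt,pu,px,pz,rt,ru,rz,tu,tx,tz,ux,uz
∂2: piv[deu,dkt,epr,erz,eux,euz,kor,koz,kpu,kru,opx,orz,prt,pru,ptu,ptz] rk=16  ker:rtu
∂1c = 0
c vs im∂2: residual ≠ 0 ⇒ not boundary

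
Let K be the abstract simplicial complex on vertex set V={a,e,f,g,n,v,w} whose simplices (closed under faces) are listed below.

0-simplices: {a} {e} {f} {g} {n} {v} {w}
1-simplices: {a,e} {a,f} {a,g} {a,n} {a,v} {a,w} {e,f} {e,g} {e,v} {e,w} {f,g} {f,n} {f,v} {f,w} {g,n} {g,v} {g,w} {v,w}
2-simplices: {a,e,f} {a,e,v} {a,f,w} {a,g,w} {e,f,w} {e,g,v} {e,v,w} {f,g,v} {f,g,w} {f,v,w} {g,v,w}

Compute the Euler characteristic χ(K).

χ(K)=0

n_0=7 n_1=18 n_2=11
χ=+7−18+11=0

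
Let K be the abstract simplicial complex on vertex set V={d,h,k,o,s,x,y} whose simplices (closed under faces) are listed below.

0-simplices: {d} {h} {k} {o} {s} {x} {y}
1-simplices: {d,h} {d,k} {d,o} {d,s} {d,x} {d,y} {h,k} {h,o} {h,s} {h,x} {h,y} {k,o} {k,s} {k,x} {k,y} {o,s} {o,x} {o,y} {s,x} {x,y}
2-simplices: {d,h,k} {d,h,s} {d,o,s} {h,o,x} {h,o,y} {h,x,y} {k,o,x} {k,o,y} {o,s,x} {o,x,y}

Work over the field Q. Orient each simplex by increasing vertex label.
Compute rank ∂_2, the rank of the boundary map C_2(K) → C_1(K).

n_0=7 n_1=20 n_2=10  [Q]
∂1: piv[dh,dk,do,ds,dx,dy] rk=6  ker:hk,ho,hs,hx,hy,ko,ks,kx,ky,os,ox,oy,sx,xy
∂2: piv[dhk,dhs,dos,hox,hoy,hxy,kox,koy,osx] rk=9  ker:oxy
rk∂_2=9

rank∂_2=9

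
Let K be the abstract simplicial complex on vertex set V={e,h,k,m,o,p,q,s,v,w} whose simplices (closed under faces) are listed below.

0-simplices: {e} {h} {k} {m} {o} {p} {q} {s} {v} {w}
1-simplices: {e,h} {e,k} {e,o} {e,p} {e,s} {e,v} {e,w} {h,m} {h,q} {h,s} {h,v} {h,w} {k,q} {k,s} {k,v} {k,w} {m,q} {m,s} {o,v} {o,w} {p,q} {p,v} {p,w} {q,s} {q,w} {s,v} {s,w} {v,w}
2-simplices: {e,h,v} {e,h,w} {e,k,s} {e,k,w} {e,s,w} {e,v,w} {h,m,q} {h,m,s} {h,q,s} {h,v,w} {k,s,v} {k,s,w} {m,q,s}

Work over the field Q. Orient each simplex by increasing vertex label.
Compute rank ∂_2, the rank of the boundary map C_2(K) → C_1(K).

rank∂_2=10

n_0=10 n_1=28 n_2=13  [Q]
∂1: piv[eh,ek,eo,ep,es,ev,ew,hm,hq] rk=9  ker:hs,hv,hw,kq,ks,kv,kw,mq,ms,ov,ow,pq,pv,pw,qs,qw,sv,sw,vw
∂2: piv[ehv,ehw,eks,ekw,esw,evw,hmq,hms,hqs,ksv] rk=10  ker:hvw,ksw,mqs
rk∂_2=10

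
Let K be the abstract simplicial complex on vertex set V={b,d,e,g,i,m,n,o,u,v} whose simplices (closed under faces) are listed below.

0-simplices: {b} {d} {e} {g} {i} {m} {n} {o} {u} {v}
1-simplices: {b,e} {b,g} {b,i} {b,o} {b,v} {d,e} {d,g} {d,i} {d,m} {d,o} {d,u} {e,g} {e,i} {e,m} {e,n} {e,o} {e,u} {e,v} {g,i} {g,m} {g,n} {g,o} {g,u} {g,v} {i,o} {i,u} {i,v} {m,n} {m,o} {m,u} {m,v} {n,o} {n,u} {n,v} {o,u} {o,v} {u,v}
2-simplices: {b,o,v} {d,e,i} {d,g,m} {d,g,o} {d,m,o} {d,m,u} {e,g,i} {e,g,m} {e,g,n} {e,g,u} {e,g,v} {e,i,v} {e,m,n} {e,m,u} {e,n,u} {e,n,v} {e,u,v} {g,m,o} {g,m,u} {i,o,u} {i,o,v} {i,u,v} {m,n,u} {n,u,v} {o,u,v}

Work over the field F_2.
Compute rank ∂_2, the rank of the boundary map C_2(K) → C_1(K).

rank∂_2=20

n_0=10 n_1=37 n_2=25  [Z2]
∂1: piv[be,bg,bi,bo,bv,de,dm,du,en] rk=9  ker:dg,di,do,eg,ei,em,eo,eu,ev,gi,gm,gn,go,gu,gv,io,iu,iv,mn,mo,mu,mv,no,nu,nv,ou,ov,uv
∂2: piv[bov,dei,dgm,dgo,dmo,dmu,egi,egm,egn,egu,egv,eiv,emn,emu,enu,env,euv,iou,iov,iuv] rk=20  ker:gmo,gmu,mnu,nuv,ouv
rk∂_2=20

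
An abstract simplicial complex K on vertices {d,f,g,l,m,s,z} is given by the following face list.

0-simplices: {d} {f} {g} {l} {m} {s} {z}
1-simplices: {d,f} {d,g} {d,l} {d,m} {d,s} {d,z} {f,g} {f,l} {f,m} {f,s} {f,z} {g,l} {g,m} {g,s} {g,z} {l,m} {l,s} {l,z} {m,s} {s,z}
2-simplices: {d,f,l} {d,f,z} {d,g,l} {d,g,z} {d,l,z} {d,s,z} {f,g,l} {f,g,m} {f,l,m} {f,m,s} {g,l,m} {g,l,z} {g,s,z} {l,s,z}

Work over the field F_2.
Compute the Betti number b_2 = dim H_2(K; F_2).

b_2=2

n_0=7 n_1=20 n_2=14  [Z2]
∂1: piv[df,dg,dl,dm,ds,dz] rk=6  ker:fg,fl,fm,fs,fz,gl,gm,gs,gz,lm,ls,lz,ms,sz
∂2: piv[dfl,dfz,dgl,dgz,dlz,dsz,fgl,fgm,flm,fms,gsz,lsz] rk=12  ker:glm,glz
b_2=(14−12)−0=2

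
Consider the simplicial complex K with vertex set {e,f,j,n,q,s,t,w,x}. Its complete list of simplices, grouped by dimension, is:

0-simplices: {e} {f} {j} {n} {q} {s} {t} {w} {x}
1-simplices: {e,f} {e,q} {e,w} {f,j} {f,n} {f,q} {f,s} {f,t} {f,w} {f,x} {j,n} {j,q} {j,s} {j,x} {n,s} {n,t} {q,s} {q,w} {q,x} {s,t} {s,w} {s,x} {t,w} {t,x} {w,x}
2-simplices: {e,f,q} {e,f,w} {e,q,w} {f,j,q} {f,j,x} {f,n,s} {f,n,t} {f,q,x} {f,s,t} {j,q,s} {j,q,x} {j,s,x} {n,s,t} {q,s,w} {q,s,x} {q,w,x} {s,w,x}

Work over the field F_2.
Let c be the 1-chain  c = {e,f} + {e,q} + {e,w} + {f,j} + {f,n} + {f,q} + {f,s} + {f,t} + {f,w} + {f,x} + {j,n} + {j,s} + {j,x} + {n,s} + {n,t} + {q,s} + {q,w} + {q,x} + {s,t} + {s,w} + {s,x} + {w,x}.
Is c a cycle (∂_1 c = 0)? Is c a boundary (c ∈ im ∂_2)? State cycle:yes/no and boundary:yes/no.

n_0=9 n_1=25 n_2=17  [Z2]
∂1: piv[ef,eq,ew,fj,fn,fs,ft,fx] rk=8  ker:fq,fw,jn,jq,js,jx,ns,nt,qs,qw,qx,st,sw,sx,tw,tx,wx
∂2: piv[efq,efw,eqw,fjq,fjx,fns,fnt,fqx,fst,jqs,jsx,qsw,qwx] rk=13  ker:jqx,nst,qsx,swx
∂1c = {e} + {q} + {s} + {t} + {w} + {x}

cycle:no boundary:no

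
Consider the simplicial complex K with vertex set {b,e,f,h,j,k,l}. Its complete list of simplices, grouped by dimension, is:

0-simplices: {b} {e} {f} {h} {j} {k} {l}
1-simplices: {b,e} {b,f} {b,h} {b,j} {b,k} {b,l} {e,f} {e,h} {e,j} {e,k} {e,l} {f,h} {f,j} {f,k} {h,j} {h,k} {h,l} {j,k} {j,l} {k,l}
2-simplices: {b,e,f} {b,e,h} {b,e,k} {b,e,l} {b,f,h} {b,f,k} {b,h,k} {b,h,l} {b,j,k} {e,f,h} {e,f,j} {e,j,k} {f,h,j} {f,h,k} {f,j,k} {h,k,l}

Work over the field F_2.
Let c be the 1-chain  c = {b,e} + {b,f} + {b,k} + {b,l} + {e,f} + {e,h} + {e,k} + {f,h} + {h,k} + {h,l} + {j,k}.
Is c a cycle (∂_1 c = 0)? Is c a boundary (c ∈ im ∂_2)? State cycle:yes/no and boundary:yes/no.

cycle:no boundary:no

n_0=7 n_1=20 n_2=16  [Z2]
∂1: piv[be,bf,bh,bj,bk,bl] rk=6  ker:ef,eh,ej,ek,el,fh,fj,fk,hj,hk,hl,jk,jl,kl
∂2: piv[bef,beh,bek,bel,bfh,bfk,bhk,bhl,bjk,efj,ejk,fhj,hkl] rk=13  ker:efh,fhk,fjk
∂1c = {f} + {j}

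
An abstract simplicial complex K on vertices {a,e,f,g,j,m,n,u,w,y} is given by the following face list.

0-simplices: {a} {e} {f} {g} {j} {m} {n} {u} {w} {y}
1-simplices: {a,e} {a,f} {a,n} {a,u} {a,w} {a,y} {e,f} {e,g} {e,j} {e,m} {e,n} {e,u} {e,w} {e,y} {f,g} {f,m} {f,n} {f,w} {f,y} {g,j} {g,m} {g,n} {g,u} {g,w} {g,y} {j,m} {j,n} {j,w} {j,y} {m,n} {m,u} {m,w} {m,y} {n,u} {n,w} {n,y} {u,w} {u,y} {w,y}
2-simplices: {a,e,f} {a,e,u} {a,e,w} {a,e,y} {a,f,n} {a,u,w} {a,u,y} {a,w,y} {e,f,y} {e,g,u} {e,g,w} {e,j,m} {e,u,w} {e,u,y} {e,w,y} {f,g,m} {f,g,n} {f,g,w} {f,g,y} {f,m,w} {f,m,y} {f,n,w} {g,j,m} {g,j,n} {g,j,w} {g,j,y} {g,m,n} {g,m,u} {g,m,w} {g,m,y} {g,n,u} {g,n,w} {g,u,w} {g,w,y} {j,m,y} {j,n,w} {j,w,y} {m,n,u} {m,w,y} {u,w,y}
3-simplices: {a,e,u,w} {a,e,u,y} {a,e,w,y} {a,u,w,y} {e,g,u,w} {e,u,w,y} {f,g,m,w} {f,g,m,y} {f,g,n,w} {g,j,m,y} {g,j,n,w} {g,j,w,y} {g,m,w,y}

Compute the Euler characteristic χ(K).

χ(K)=-2

n_0=10 n_1=39 n_2=40 n_3=13
χ=+10−39+40−13=-2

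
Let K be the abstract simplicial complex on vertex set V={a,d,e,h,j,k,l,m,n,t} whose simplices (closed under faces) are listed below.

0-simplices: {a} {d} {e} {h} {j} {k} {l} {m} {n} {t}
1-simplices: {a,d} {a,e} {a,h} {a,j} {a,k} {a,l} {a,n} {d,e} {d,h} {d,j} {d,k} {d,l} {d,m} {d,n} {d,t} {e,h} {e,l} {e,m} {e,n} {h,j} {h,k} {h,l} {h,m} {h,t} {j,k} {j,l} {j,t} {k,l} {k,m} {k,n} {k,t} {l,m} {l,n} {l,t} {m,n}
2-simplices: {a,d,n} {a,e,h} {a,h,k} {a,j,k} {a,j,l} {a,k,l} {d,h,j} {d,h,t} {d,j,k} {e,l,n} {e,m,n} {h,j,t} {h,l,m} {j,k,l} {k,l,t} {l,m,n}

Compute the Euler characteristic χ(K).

χ(K)=-9

n_0=10 n_1=35 n_2=16
χ=+10−35+16=-9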